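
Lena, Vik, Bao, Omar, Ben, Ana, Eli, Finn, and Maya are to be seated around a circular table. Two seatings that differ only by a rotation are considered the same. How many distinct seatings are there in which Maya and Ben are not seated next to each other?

30240

Without the restriction there are (8)! = 40320 seatings.
Those with Maya next to Ben: fuse the pair into one unit and seat 8 units around a circle — 2·(7)! = 10080.
Subtracting, 40320 − 10080 = 30240.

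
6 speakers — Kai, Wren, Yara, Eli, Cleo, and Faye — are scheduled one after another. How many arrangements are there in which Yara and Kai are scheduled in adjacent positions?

Glue Yara and Kai into one block (2 internal orders), leaving 5 units to arrange in a row.
That gives 2 × 5! = 2 × 120 = 240.

240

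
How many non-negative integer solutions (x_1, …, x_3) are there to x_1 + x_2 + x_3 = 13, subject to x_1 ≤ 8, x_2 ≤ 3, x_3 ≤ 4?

6

By stars and bars, unrestricted non-negative solutions to x_1+…+x_3 = 13 number C(13+2,2) = 105.
Subtract solutions that violate a single cap (substitute x_i' = x_i − (cap_i+1)): x_1 ≥ 9 gives C(6,2) = 15; x_2 ≥ 4 gives C(11,2) = 55; x_3 ≥ 5 gives C(10,2) = 45. Together 115.
Add back pairs where two caps are both exceeded: 1 + 0 + 15 = 16.
By inclusion–exclusion the count is 105 − 115 + 16 = 6.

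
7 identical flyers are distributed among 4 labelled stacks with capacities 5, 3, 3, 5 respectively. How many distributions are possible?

72

Ignoring the caps, the number of non-negative solutions to x_1+…+x_4 = 7 is C(10,3) = 120.
Subtract solutions that violate a single cap (substitute x_i' = x_i − (cap_i+1)): x_1 ≥ 6 gives C(4,3) = 4; x_2 ≥ 4 gives C(6,3) = 20; x_3 ≥ 4 gives C(6,3) = 20; x_4 ≥ 6 gives C(4,3) = 4. Together 48.
No two caps can be exceeded simultaneously, so the pair terms are all 0.
By inclusion–exclusion the count is 120 − 48 + 0 = 72.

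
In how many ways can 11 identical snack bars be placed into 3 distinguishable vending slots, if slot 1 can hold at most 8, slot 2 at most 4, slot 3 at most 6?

29

Without the upper bounds there are C(13,2) = 78 ways to split 11 among 3 vending slots.
Subtract solutions that violate a single cap (substitute x_i' = x_i − (cap_i+1)): x_1 ≥ 9 gives C(4,2) = 6; x_2 ≥ 5 gives C(8,2) = 28; x_3 ≥ 7 gives C(6,2) = 15. Together 49.
No two caps can be exceeded simultaneously, so the pair terms are all 0.
By inclusion–exclusion the count is 78 − 49 + 0 = 29.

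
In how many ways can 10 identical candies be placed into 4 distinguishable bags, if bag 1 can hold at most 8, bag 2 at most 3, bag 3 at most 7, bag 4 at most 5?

154

By stars and bars, unrestricted non-negative solutions to x_1+…+x_4 = 10 number C(10+3,3) = 286.
Subtract solutions that violate a single cap (substitute x_i' = x_i − (cap_i+1)): x_1 ≥ 9 gives C(4,3) = 4; x_2 ≥ 4 gives C(9,3) = 84; x_3 ≥ 8 gives C(5,3) = 10; x_4 ≥ 6 gives C(7,3) = 35. Together 133.
Add back pairs where two caps are both exceeded: 0 + 0 + 0 + 0 + 1 + 0 = 1.
By inclusion–exclusion the count is 286 − 133 + 1 = 154.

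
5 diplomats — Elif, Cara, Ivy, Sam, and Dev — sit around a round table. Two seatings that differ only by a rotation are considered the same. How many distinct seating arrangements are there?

24

Around a circle, 5 distinct people have 5!/5 = (4)! = 24 rotationally distinct seatings.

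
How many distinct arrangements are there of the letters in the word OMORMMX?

420

OMORMMX has 7 letters with M appearing 3 times and O appearing twice.
The number of distinct arrangements is 7!/(3!·2!) = 5040/12 = 420.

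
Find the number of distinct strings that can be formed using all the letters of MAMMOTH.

Letter multiplicities in MAMMOTH: A×1, H×1, M×3, O×1, T×1.
So there are 7! / (3!) = 840 distinguishable arrangements.

840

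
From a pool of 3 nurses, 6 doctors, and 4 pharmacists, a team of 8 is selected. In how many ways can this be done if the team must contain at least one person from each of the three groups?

1233

Total 8-person selections from all 13: C(13,8) = 1287.
Selections missing a whole group: no nurses → C(10,8) = 45; no doctors → C(7,8) = 0; no pharmacists → C(9,8) = 9.
Add back selections omitting two groups (i.e. drawn from a single group): C(3,8) + C(6,8) + C(4,8) = 0.
By inclusion–exclusion: 1287 − 54 + 0 = 1233.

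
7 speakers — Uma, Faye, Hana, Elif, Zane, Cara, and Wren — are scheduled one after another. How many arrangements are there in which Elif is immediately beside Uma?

1440

Treat {Elif, Uma} as a single unit. There are 6 units to order, and the pair itself can be ordered 2 ways.
So the count is 2·(6)! = 1440.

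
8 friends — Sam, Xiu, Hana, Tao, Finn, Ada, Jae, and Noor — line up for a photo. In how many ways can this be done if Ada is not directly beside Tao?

30240

Of the 8! = 40320 arrangements, those with Ada and Tao adjacent number 2 × 7! = 10080 (treat the pair as a block with 2 internal orders).
So 40320 − 10080 = 30240 arrangements keep them apart.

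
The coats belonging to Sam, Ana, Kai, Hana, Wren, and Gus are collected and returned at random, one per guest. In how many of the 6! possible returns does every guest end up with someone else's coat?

265

Count assignments avoiding every fixed point. For any j of the 6 guests fixed to their own coat, the other 6−j can be arranged in (6−j)! ways.
By inclusion–exclusion this is Σ_{j=0}^{6} (−1)^j C(6,j)·(6−j)!.
Computing: 720 − 720 + 360 − 120 + 30 − 6 + 1 = 265.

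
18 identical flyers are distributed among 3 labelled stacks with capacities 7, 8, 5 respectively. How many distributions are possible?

6

Ignoring the caps, the number of non-negative solutions to x_1+…+x_3 = 18 is C(20,2) = 190.
Subtract solutions that violate a single cap (substitute x_i' = x_i − (cap_i+1)): x_1 ≥ 8 gives C(12,2) = 66; x_2 ≥ 9 gives C(11,2) = 55; x_3 ≥ 6 gives C(14,2) = 91. Together 212.
Add back pairs where two caps are both exceeded: 3 + 15 + 10 = 28.
By inclusion–exclusion the count is 190 − 212 + 28 = 6.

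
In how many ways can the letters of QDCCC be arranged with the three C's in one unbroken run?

6

Treat the 3 copies of C as a single block. The multiset to arrange is then {CCC, D, Q}, 3 items in all.
All 3 items are distinct, so there are (3)! = 6 arrangements.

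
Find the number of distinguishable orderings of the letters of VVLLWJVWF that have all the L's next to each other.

Treat the 2 copies of L as a single block. The multiset to arrange is then {LL, F, J, V, V, V, W, W}, 8 items in all.
That gives (8)!/(3!·2!) = 3360 arrangements.

3360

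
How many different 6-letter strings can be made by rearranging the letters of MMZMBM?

MMZMBM has 6 letters with M appearing 4 times.
The number of distinct arrangements is 6!/(4!) = 720/24 = 30.

30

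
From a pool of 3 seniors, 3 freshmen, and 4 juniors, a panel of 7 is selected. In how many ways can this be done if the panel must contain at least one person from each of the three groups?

118

With no constraint there are C(10,7) = 120 possible selections.
Subtract selections that omit an entire group: no seniors → C(7,7) = 1; no freshmen → C(7,7) = 1; no juniors → C(6,7) = 0.
Add back selections omitting two groups (i.e. drawn from a single group): C(3,7) + C(3,7) + C(4,7) = 0.
By inclusion–exclusion: 120 − 2 + 0 = 118.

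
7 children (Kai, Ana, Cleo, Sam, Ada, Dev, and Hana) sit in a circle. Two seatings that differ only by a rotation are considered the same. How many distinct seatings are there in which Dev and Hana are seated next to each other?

240

Glue Dev and Hana into a block (2 internal orders). Seating 6 units around a circle gives (5)! arrangements.
So 2 × (5)! = 2 × 120 = 240.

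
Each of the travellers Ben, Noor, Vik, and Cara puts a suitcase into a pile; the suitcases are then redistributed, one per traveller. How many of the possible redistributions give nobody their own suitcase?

9

Let Aᵢ be the assignments in which traveller i gets their own suitcase. We want the size of the complement of A₁∪…∪A_4.
By inclusion–exclusion this is Σ_{j=0}^{4} (−1)^j C(4,j)·(4−j)!.
Computing: 24 − 24 + 12 − 4 + 1 = 9.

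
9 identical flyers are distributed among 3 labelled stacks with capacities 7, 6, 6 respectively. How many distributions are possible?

40

By stars and bars, unrestricted non-negative solutions to x_1+…+x_3 = 9 number C(9+2,2) = 55.
Subtract solutions that violate a single cap (substitute x_i' = x_i − (cap_i+1)): x_1 ≥ 8 gives C(3,2) = 3; x_2 ≥ 7 gives C(4,2) = 6; x_3 ≥ 7 gives C(4,2) = 6. Together 15.
No two caps can be exceeded simultaneously, so the pair terms are all 0.
By inclusion–exclusion the count is 55 − 15 + 0 = 40.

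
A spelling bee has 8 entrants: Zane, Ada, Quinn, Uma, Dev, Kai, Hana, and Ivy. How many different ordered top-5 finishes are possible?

There are 8 choices for 1st place, 7 for 2nd, and so on down to 4 for position 5.
That gives 8 × 7 × 6 × 5 × 4 = 6720.

6720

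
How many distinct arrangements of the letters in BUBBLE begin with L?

With the first slot taken by L, it remains to arrange the other 5 letters (BUBBE).
Those 5 letters have B appearing 3 times, giving (5)!/(3!) = 20.

20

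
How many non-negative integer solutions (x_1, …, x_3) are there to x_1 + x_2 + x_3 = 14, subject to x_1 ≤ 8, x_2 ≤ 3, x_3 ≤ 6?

Without the upper bounds there are C(16,2) = 120 ways to split 14 among 3 variables.
Subtract solutions that violate a single cap (substitute x_i' = x_i − (cap_i+1)): x_1 ≥ 9 gives C(7,2) = 21; x_2 ≥ 4 gives C(12,2) = 66; x_3 ≥ 7 gives C(9,2) = 36. Together 123.
Add back pairs where two caps are both exceeded: 3 + 0 + 10 = 13.
By inclusion–exclusion the count is 120 − 123 + 13 = 10.

10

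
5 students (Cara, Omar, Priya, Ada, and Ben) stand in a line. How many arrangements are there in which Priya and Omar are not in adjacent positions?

There are 5! = 120 arrangements in all. If Priya and Omar are adjacent, merging them into one block gives 2·(4)! = 48 arrangements.
So 120 − 48 = 72 arrangements keep them apart.

72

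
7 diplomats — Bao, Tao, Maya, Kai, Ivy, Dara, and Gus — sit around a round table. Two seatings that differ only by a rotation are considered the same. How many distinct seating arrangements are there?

720

Seat Bao anywhere (absorbing the rotational symmetry), then permute the other 6: (6)! = 720.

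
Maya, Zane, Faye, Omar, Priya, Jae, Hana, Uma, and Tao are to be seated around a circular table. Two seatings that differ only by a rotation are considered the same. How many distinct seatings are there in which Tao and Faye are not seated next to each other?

30240

All circular seatings of 9 people number (8)! = 40320.
Those with Tao next to Faye: fuse the pair into one unit and seat 8 units around a circle — 2·(7)! = 10080.
Subtracting, 40320 − 10080 = 30240.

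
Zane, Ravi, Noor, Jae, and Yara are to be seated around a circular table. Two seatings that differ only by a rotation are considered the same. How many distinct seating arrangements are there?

Fix one person's seat to break rotational symmetry; the remaining 4 people can be arranged in (4)! = 24 ways.

24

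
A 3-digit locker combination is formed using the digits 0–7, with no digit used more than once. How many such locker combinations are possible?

336

This is a permutation of 3 out of 8: P(8,3) = 8!/5!.
8 × 7 × 6 = 336.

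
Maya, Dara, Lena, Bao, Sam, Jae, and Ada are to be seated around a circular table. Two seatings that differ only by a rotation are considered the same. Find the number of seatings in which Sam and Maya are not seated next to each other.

480

All circular seatings of 7 people number (6)! = 720.
Those with Sam next to Maya: fuse the pair into one unit and seat 6 units around a circle — 2·(5)! = 240.
Subtracting, 720 − 240 = 480.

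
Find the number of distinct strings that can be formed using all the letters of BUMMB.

The 5 letters of BUMMB have repeats: B appearing twice and M appearing twice.
Dividing 5! = 120 by 2!·2! = 4 for the repeated letters gives 30.

30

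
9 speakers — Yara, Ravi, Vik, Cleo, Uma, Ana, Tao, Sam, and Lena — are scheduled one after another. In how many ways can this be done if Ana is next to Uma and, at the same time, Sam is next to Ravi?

20160

Treat {Ana,Uma} as one block (2 orders) and {Sam,Ravi} as another (2 orders).
That leaves 7 units to arrange: 2 × 2 × 7! = 4 × 5040 = 20160.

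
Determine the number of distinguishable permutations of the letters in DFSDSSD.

Letter multiplicities in DFSDSSD: D×3, F×1, S×3.
Dividing 7! = 5040 by 3!·3! = 36 for the repeated letters gives 140.

140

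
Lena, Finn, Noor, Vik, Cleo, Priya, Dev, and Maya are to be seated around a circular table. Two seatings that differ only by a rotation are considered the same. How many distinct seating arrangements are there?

Seat Lena anywhere (absorbing the rotational symmetry), then permute the other 7: (7)! = 5040.

5040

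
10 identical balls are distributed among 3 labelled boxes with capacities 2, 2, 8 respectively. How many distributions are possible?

6

Without the upper bounds there are C(12,2) = 66 ways to split 10 among 3 boxes.
Subtract solutions that violate a single cap (substitute x_i' = x_i − (cap_i+1)): x_1 ≥ 3 gives C(9,2) = 36; x_2 ≥ 3 gives C(9,2) = 36; x_3 ≥ 9 gives C(3,2) = 3. Together 75.
Add back pairs where two caps are both exceeded: 15 + 0 + 0 = 15.
By inclusion–exclusion the count is 66 − 75 + 15 = 6.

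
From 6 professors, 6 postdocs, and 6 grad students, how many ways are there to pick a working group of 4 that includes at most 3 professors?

3045

Split by how many professors are chosen (0 through 3).
Sum: C(6,0)·C(12,4) + C(6,1)·C(12,3) + C(6,2)·C(12,2) + C(6,3)·C(12,1) = 495 + 1320 + 990 + 240 = 3045.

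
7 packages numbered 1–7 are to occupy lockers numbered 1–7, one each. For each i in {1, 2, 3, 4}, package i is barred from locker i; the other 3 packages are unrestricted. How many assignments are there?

2790

Let Aᵢ (for 1 ≤ i ≤ 4) be the placements that put package i in its forbidden locker. Any j of these fix j positions, leaving (7−j)! ways to fill the rest, and there are C(4,j) ways to pick which j.
By inclusion–exclusion, the number of valid placements is Σ_{j=0}^{4} (−1)^j C(4,j)·(7−j)!.
Computing: 5040 − 2880 + 720 − 96 + 6 = 2790.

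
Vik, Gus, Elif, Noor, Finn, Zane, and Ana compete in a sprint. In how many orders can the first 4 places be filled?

There are 7 choices for 1st place, 6 for 2nd, and so on down to 4 for position 4.
That gives 7 × 6 × 5 × 4 = 840.

840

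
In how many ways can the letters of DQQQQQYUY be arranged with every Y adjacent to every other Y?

336

Treat the 2 copies of Y as a single block. The multiset to arrange is then {YY, D, Q, Q, Q, Q, Q, U}, 8 items in all.
That gives (8)!/(5!) = 336 arrangements.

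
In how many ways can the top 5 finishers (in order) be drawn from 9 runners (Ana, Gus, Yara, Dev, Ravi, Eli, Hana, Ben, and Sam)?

15120

There are 9 choices for 1st place, 8 for 2nd, and so on down to 5 for position 5.
That gives 9 × 8 × 7 × 6 × 5 = 15120.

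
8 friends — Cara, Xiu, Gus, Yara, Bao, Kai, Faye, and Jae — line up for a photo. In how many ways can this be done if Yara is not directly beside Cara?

30240

Of the 8! = 40320 arrangements, those with Yara and Cara adjacent number 2 × 7! = 10080 (treat the pair as a block with 2 internal orders).
So 40320 − 10080 = 30240 arrangements keep them apart.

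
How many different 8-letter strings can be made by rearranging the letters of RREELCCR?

The 8 letters of RREELCCR have repeats: C appearing twice, E appearing twice, and R appearing 3 times.
So there are 8! / (3!·2!·2!) = 1680 distinguishable arrangements.

1680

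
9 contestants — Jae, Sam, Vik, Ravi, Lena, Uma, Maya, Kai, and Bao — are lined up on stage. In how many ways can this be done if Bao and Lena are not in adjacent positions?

282240

Of the 9! = 362880 arrangements, those with Bao and Lena adjacent number 2 × 8! = 80640 (treat the pair as a block with 2 internal orders).
So 362880 − 80640 = 282240 arrangements keep them apart.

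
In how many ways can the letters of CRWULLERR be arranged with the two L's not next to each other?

23520

Total arrangements of CRWULLERR: 9!/(3!·2!) = 30240.
Arrangements with the L's together: treat LL as one letter, giving (8)!/(3!) = 6720.
Hence 30240 − 6720 = 23520.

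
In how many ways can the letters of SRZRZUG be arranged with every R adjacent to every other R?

360

Treat the 2 copies of R as a single block. The multiset to arrange is then {RR, G, S, U, Z, Z}, 6 items in all.
That gives (6)!/(2!) = 360 arrangements.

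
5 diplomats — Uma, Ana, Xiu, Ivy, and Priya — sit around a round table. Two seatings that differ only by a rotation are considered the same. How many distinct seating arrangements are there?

Around a circle, 5 distinct people have 5!/5 = (4)! = 24 rotationally distinct seatings.

24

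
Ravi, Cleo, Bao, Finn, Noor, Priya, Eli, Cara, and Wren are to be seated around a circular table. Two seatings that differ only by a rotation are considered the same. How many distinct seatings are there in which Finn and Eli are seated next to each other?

Glue Finn and Eli into a block (2 internal orders). Seating 8 units around a circle gives (7)! arrangements.
So 2 × (7)! = 2 × 5040 = 10080.

10080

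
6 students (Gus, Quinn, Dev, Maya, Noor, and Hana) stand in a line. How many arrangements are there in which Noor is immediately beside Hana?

Place the 4 others and the Noor-Hana pair as 5 objects in a line; the pair has 2 internal arrangements.
That gives 2 × 5! = 2 × 120 = 240.

240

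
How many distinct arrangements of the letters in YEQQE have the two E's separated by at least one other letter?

18

Total arrangements of YEQQE: 5!/(2!·2!) = 30.
Arrangements with the E's together: treat EE as one letter, giving (4)!/(2!) = 12.
Subtracting, 30 − 12 = 18 arrangements keep the E's apart.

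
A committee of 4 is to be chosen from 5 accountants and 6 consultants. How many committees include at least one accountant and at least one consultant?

310

Total 4-person selections from all 11: C(11,4) = 330.
Selections missing a whole group: no accountants → C(6,4) = 15; no consultants → C(5,4) = 5.
Both groups omitted at once is impossible, so 330 − 20 = 310.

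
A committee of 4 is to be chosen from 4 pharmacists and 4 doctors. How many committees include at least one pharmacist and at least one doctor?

Total 4-person selections from all 8: C(8,4) = 70.
Selections missing a whole group: no pharmacists → C(4,4) = 1; no doctors → C(4,4) = 1.
Both groups omitted at once is impossible, so 70 − 2 = 68.

68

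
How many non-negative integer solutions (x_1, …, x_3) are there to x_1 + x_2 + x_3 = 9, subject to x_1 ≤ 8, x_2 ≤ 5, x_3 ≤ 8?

Without the upper bounds there are C(11,2) = 55 ways to split 9 among 3 variables.
Subtract solutions that violate a single cap (substitute x_i' = x_i − (cap_i+1)): x_1 ≥ 9 gives C(2,2) = 1; x_2 ≥ 6 gives C(5,2) = 10; x_3 ≥ 9 gives C(2,2) = 1. Together 12.
No two caps can be exceeded simultaneously, so the pair terms are all 0.
By inclusion–exclusion the count is 55 − 12 + 0 = 43.

43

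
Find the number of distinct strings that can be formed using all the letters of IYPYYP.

IYPYYP has 6 letters with P appearing twice and Y appearing 3 times.
So there are 6! / (3!·2!) = 60 distinguishable arrangements.

60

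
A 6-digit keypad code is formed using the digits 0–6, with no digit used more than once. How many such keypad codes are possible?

5040

This is a permutation of 6 out of 7: P(7,6) = 7!/1!.
7 × 6 × 5 × 4 × 3 × 2 = 5040.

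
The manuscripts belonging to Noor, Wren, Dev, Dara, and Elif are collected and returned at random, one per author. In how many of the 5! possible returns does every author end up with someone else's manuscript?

This is the derangement count D_5: permutations of 5 items with no fixed point.
By inclusion–exclusion this is Σ_{j=0}^{5} (−1)^j C(5,j)·(5−j)!.
Computing: 120 − 120 + 60 − 20 + 5 − 1 = 44.

44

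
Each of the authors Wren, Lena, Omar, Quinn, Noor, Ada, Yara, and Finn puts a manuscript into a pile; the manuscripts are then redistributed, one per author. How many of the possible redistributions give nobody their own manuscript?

14833

Count assignments avoiding every fixed point. For any j of the 8 authors fixed to their own manuscript, the other 8−j can be arranged in (8−j)! ways.
By inclusion–exclusion this is Σ_{j=0}^{8} (−1)^j C(8,j)·(8−j)!.
Computing: 40320 − 40320 + 20160 − 6720 + 1680 − 336 + 56 − 8 + 1 = 14833.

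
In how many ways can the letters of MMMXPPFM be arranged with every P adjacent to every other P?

210

Treat the 2 copies of P as a single block. The multiset to arrange is then {PP, F, M, M, M, M, X}, 7 items in all.
That gives (7)!/(4!) = 210 arrangements.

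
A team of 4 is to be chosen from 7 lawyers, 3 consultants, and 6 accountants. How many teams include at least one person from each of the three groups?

819

Total 4-person selections from all 16: C(16,4) = 1820.
Selections missing a whole group: no lawyers → C(9,4) = 126; no consultants → C(13,4) = 715; no accountants → C(10,4) = 210.
Add back selections omitting two groups (i.e. drawn from a single group): C(7,4) + C(3,4) + C(6,4) = 50.
By inclusion–exclusion: 1820 − 1051 + 50 = 819.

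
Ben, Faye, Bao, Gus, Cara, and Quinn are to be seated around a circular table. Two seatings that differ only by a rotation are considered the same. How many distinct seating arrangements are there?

Seat Ben anywhere (absorbing the rotational symmetry), then permute the other 5: (5)! = 120.

120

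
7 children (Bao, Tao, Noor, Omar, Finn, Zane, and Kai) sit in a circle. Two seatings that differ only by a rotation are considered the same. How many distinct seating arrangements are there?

Around a circle, 7 distinct people have 7!/7 = (6)! = 720 rotationally distinct seatings.

720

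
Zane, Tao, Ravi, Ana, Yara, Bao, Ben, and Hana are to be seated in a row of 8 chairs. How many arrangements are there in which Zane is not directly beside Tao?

30240

There are 8! = 40320 arrangements in all. If Zane and Tao are adjacent, merging them into one block gives 2·(7)! = 10080 arrangements.
So 40320 − 10080 = 30240 arrangements keep them apart.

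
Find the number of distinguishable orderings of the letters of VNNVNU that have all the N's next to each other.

12

Treat the 3 copies of N as a single block. The multiset to arrange is then {NNN, U, V, V}, 4 items in all.
That gives (4)!/(2!) = 12 arrangements.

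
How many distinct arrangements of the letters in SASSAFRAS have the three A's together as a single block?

Treat the 3 copies of A as a single block. The multiset to arrange is then {AAA, F, R, S, S, S, S}, 7 items in all.
That gives (7)!/(4!) = 210 arrangements.

210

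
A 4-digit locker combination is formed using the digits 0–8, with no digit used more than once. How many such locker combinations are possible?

3024

This is a permutation of 4 out of 9: P(9,4) = 9!/5!.
That product is 9 × 8 × 7 × 6 = 3024.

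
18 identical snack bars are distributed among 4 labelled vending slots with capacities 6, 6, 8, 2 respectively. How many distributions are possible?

Ignoring the caps, the number of non-negative solutions to x_1+…+x_4 = 18 is C(21,3) = 1330.
Subtract solutions that violate a single cap (substitute x_i' = x_i − (cap_i+1)): x_1 ≥ 7 gives C(14,3) = 364; x_2 ≥ 7 gives C(14,3) = 364; x_3 ≥ 9 gives C(12,3) = 220; x_4 ≥ 3 gives C(18,3) = 816. Together 1764.
Add back pairs where two caps are both exceeded: 35 + 10 + 165 + 10 + 165 + 84 = 469.
Subtract triples: 0 + 4 + 0 + 0 = 4.
By inclusion–exclusion the count is 1330 − 1764 + 469 − 4 = 31.

31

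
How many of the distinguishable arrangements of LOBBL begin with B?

With the first slot taken by B, it remains to arrange the other 4 letters (LOBL).
Those 4 letters have L appearing twice, giving (4)!/(2!) = 12.

12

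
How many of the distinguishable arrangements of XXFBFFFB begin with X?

With the first slot taken by X, it remains to arrange the other 7 letters (XFBFFFB).
Those 7 letters have B appearing twice and F appearing 4 times, giving (7)!/(4!·2!) = 105.

105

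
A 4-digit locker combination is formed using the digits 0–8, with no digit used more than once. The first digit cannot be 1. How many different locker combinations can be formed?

The first digit has 9−1 = 8 choices (anything except 1).
The remaining 3 digits are filled from the other 8 symbols without repetition: 8 × 7 × 6 = 336.
Total: 8 × 336 = 2688.

2688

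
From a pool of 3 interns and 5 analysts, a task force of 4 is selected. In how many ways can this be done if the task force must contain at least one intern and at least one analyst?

Unrestricted: C(8,4) = 70 ways to pick any 4 of the 8.
Subtract selections that omit an entire group: no interns → C(5,4) = 5; no analysts → C(3,4) = 0.
Both groups omitted at once is impossible, so 70 − 5 = 65.

65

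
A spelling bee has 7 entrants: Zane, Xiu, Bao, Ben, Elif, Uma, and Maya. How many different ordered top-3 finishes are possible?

There are 7 choices for 1st place, 6 for 2nd, and 5 for 3rd.
That gives 7 × 6 × 5 = 210.

210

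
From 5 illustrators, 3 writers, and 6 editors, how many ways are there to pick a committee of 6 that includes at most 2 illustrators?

1974

Split by how many illustrators are chosen (0 through 2).
Sum: C(5,0)·C(9,6) + C(5,1)·C(9,5) + C(5,2)·C(9,4) = 84 + 630 + 1260 = 1974.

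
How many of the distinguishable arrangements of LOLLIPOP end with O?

420

With the last slot taken by O, it remains to arrange the other 7 letters (LLLIPOP).
Those 7 letters have L appearing 3 times and P appearing twice, giving (7)!/(3!·2!) = 420.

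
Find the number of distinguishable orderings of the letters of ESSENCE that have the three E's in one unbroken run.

60

Treat the 3 copies of E as a single block. The multiset to arrange is then {EEE, C, N, S, S}, 5 items in all.
That gives (5)!/(2!) = 60 arrangements.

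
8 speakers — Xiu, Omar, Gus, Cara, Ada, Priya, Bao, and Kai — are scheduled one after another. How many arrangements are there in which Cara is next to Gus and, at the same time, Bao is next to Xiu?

Treat {Cara,Gus} as one block (2 orders) and {Bao,Xiu} as another (2 orders).
That leaves 6 units to arrange: 2 × 2 × 6! = 4 × 720 = 2880.

2880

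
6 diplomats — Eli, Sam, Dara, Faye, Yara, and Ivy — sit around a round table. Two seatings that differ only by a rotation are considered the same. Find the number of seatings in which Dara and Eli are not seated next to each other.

All circular seatings of 6 people number (5)! = 120.
Seatings with Dara beside Eli: treat them as a block with 2 internal orders, giving 2 × (4)! = 48.
Subtracting, 120 − 48 = 72.

72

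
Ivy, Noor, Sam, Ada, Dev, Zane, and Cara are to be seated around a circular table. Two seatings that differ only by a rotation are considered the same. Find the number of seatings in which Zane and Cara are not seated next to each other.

480

All circular seatings of 7 people number (6)! = 720.
Seatings with Zane beside Cara: treat them as a block with 2 internal orders, giving 2 × (5)! = 240.
Subtracting, 720 − 240 = 480.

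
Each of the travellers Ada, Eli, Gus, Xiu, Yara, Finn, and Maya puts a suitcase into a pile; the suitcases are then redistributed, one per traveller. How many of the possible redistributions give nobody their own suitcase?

Let Aᵢ be the assignments in which traveller i gets their own suitcase. We want the size of the complement of A₁∪…∪A_7.
By inclusion–exclusion this is Σ_{j=0}^{7} (−1)^j C(7,j)·(7−j)!.
Computing: 5040 − 5040 + 2520 − 840 + 210 − 42 + 7 − 1 = 1854.

1854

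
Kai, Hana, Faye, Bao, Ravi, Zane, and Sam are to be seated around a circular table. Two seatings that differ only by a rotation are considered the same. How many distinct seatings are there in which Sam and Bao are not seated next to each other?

Without the restriction there are (6)! = 720 seatings.
Those with Sam next to Bao: fuse the pair into one unit and seat 6 units around a circle — 2·(5)! = 240.
Subtracting, 720 − 240 = 480.

480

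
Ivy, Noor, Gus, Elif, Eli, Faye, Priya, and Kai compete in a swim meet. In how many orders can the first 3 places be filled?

336

This is an ordered selection of 3 from 8: P(8,3).
That gives 8 × 7 × 6 = 336.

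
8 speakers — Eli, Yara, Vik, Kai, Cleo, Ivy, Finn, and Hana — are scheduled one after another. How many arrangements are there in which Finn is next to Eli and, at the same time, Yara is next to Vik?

2880

Treat {Finn,Eli} as one block (2 orders) and {Yara,Vik} as another (2 orders).
That leaves 6 units to arrange: 2 × 2 × 6! = 4 × 720 = 2880.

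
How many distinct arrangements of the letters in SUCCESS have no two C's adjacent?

300

There are 7!/(3!·2!) = 420 arrangements of SUCCESS in total.
Arrangements with the C's together: treat CC as one letter, giving (6)!/(3!) = 120.
Hence 420 − 120 = 300.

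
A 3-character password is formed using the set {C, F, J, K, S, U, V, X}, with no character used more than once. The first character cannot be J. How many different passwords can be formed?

294

The first character has 8−1 = 7 choices (anything except J).
The remaining 2 characters are filled from the other 7 symbols without repetition: 7 × 6 = 42.
Total: 7 × 42 = 294.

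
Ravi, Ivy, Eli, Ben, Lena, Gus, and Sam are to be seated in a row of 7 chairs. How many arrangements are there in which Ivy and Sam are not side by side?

Of the 7! = 5040 arrangements, those with Ivy and Sam adjacent number 2 × 6! = 1440 (treat the pair as a block with 2 internal orders).
Complementary counting: 5040 − 1440 = 3600.

3600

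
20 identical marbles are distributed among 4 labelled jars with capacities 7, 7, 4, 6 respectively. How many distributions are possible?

By stars and bars, unrestricted non-negative solutions to x_1+…+x_4 = 20 number C(20+3,3) = 1771.
Subtract solutions that violate a single cap (substitute x_i' = x_i − (cap_i+1)): x_1 ≥ 8 gives C(15,3) = 455; x_2 ≥ 8 gives C(15,3) = 455; x_3 ≥ 5 gives C(18,3) = 816; x_4 ≥ 7 gives C(16,3) = 560. Together 2286.
Add back pairs where two caps are both exceeded: 35 + 120 + 56 + 120 + 56 + 165 = 552.
Subtract triples: 0 + 0 + 1 + 1 = 2.
By inclusion–exclusion the count is 1771 − 2286 + 552 − 2 = 35.

35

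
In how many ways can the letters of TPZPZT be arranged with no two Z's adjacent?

There are 6!/(2!·2!·2!) = 90 arrangements of TPZPZT in total.
Arrangements with the Z's together: treat ZZ as one letter, giving (5)!/(2!·2!) = 30.
Subtracting, 90 − 30 = 60 arrangements keep the Z's apart.

60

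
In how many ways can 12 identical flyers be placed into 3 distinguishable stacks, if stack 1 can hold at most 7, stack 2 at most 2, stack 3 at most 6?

Ignoring the caps, the number of non-negative solutions to x_1+…+x_3 = 12 is C(14,2) = 91.
Subtract solutions that violate a single cap (substitute x_i' = x_i − (cap_i+1)): x_1 ≥ 8 gives C(6,2) = 15; x_2 ≥ 3 gives C(11,2) = 55; x_3 ≥ 7 gives C(7,2) = 21. Together 91.
Add back pairs where two caps are both exceeded: 3 + 0 + 6 = 9.
By inclusion–exclusion the count is 91 − 91 + 9 = 9.

9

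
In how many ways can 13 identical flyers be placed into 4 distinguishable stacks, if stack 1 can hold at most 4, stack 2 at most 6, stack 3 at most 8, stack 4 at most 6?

200

Ignoring the caps, the number of non-negative solutions to x_1+…+x_4 = 13 is C(16,3) = 560.
Subtract solutions that violate a single cap (substitute x_i' = x_i − (cap_i+1)): x_1 ≥ 5 gives C(11,3) = 165; x_2 ≥ 7 gives C(9,3) = 84; x_3 ≥ 9 gives C(7,3) = 35; x_4 ≥ 7 gives C(9,3) = 84. Together 368.
Add back pairs where two caps are both exceeded: 4 + 0 + 4 + 0 + 0 + 0 = 8.
By inclusion–exclusion the count is 560 − 368 + 8 = 200.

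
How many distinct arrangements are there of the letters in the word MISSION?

1260

The 7 letters of MISSION have repeats: I appearing twice and S appearing twice.
Dividing 7! = 5040 by 2!·2! = 4 for the repeated letters gives 1260.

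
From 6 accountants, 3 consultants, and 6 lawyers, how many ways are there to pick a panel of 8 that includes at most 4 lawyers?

Split by how many lawyers are chosen (0 through 4).
Sum: C(6,0)·C(9,8) + C(6,1)·C(9,7) + C(6,2)·C(9,6) + C(6,3)·C(9,5) + C(6,4)·C(9,4) = 9 + 216 + 1260 + 2520 + 1890 = 5895.

5895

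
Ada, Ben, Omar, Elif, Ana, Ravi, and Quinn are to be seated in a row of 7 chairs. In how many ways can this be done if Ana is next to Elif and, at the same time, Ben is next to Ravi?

480

Treat {Ana,Elif} as one block (2 orders) and {Ben,Ravi} as another (2 orders).
That leaves 5 units to arrange: 2 × 2 × 5! = 4 × 120 = 480.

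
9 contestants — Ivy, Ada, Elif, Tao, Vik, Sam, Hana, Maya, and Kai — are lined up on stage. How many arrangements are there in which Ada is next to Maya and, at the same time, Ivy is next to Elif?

Treat {Ada,Maya} as one block (2 orders) and {Ivy,Elif} as another (2 orders).
That leaves 7 units to arrange: 2 × 2 × 7! = 4 × 5040 = 20160.

20160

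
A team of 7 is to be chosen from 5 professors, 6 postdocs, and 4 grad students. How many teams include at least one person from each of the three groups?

With no constraint there are C(15,7) = 6435 possible selections.
Selections missing a whole group: no professors → C(10,7) = 120; no postdocs → C(9,7) = 36; no grad students → C(11,7) = 330.
Add back selections omitting two groups (i.e. drawn from a single group): C(5,7) + C(6,7) + C(4,7) = 0.
By inclusion–exclusion: 6435 − 486 + 0 = 5949.

5949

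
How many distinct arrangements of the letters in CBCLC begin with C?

With the first slot taken by C, it remains to arrange the other 4 letters (BCLC).
Those 4 letters have C appearing twice, giving (4)!/(2!) = 12.

12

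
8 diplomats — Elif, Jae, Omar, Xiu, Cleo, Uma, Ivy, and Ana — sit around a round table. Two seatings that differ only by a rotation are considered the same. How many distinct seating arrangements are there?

5040

Fix one person's seat to break rotational symmetry; the remaining 7 people can be arranged in (7)! = 5040 ways.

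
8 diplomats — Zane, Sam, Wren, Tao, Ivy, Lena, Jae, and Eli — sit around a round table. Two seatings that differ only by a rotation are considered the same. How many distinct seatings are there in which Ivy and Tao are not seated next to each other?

3600

All circular seatings of 8 people number (7)! = 5040.
Those with Ivy next to Tao: fuse the pair into one unit and seat 7 units around a circle — 2·(6)! = 1440.
Subtracting, 5040 − 1440 = 3600.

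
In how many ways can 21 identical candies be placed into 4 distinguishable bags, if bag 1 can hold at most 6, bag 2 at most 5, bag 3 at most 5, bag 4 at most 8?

Ignoring the caps, the number of non-negative solutions to x_1+…+x_4 = 21 is C(24,3) = 2024.
Subtract solutions that violate a single cap (substitute x_i' = x_i − (cap_i+1)): x_1 ≥ 7 gives C(17,3) = 680; x_2 ≥ 6 gives C(18,3) = 816; x_3 ≥ 6 gives C(18,3) = 816; x_4 ≥ 9 gives C(15,3) = 455. Together 2767.
Add back pairs where two caps are both exceeded: 165 + 165 + 56 + 220 + 84 + 84 = 774.
Subtract triples: 10 + 0 + 0 + 1 = 11.
By inclusion–exclusion the count is 2024 − 2767 + 774 − 11 = 20.

20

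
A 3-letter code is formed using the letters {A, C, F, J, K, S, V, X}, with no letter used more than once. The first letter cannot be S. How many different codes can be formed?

The first letter has 8−1 = 7 choices (anything except S).
The remaining 2 letters are filled from the other 7 symbols without repetition: 7 × 6 = 42.
Total: 7 × 42 = 294.

294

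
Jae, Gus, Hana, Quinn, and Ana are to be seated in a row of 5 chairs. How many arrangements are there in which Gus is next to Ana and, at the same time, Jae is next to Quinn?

24

Treat {Gus,Ana} as one block (2 orders) and {Jae,Quinn} as another (2 orders).
That leaves 3 units to arrange: 2 × 2 × 3! = 4 × 6 = 24.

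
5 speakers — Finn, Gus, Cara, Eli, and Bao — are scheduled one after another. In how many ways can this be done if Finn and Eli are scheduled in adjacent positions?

Treat {Finn, Eli} as a single unit. There are 4 units to order, and the pair itself can be ordered 2 ways.
So the count is 2·(4)! = 48.

48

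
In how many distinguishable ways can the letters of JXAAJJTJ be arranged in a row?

Letter multiplicities in JXAAJJTJ: A×2, J×4, T×1, X×1.
The number of distinct arrangements is 8!/(4!·2!) = 40320/48 = 840.

840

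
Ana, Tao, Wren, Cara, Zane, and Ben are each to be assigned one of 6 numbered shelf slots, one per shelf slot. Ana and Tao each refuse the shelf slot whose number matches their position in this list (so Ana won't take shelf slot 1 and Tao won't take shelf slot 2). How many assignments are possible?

Let Aᵢ (for i ∈ {1, 2}) be the placements that put person i in their forbidden shelf slot. Any j of these fix j positions, leaving (6−j)! ways to fill the rest, and there are C(2,j) ways to pick which j.
By inclusion–exclusion, the number of valid placements is Σ_{j=0}^{2} (−1)^j C(2,j)·(6−j)!.
Computing: 720 − 240 + 24 = 504.

504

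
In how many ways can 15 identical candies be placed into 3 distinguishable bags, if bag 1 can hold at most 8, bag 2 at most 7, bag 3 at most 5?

21

Ignoring the caps, the number of non-negative solutions to x_1+…+x_3 = 15 is C(17,2) = 136.
Subtract solutions that violate a single cap (substitute x_i' = x_i − (cap_i+1)): x_1 ≥ 9 gives C(8,2) = 28; x_2 ≥ 8 gives C(9,2) = 36; x_3 ≥ 6 gives C(11,2) = 55. Together 119.
Add back pairs where two caps are both exceeded: 0 + 1 + 3 = 4.
By inclusion–exclusion the count is 136 − 119 + 4 = 21.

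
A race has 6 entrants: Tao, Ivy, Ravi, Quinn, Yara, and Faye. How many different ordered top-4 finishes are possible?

This is an ordered selection of 4 from 6: P(6,4).
That gives 6 × 5 × 4 × 3 = 360.

360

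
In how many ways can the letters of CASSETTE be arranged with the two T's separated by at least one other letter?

3780

Total arrangements of CASSETTE: 8!/(2!·2!·2!) = 5040.
If the two T's are adjacent, glue them into one block, leaving 7 items to arrange: (7)!/(2!·2!) = 1260 ways.
Hence 5040 − 1260 = 3780.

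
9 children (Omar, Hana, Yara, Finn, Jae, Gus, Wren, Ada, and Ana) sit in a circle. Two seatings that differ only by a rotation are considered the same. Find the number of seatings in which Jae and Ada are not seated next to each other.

30240

All circular seatings of 9 people number (8)! = 40320.
Those with Jae next to Ada: fuse the pair into one unit and seat 8 units around a circle — 2·(7)! = 10080.
Subtracting, 40320 − 10080 = 30240.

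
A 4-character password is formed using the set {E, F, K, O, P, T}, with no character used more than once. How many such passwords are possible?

With no repetition, fill the 4 characters in order: 6 choices, then 5, down to 3.
6 × 5 × 4 × 3 = 360.

360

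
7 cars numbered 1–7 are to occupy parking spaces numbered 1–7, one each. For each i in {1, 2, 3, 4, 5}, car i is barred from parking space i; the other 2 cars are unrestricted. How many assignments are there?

2428

Let Aᵢ (for 1 ≤ i ≤ 5) be the placements that put car i in its forbidden parking space. Any j of these fix j positions, leaving (7−j)! ways to fill the rest, and there are C(5,j) ways to pick which j.
By inclusion–exclusion, the number of valid placements is Σ_{j=0}^{5} (−1)^j C(5,j)·(7−j)!.
Computing: 5040 − 3600 + 1200 − 240 + 30 − 2 = 2428.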